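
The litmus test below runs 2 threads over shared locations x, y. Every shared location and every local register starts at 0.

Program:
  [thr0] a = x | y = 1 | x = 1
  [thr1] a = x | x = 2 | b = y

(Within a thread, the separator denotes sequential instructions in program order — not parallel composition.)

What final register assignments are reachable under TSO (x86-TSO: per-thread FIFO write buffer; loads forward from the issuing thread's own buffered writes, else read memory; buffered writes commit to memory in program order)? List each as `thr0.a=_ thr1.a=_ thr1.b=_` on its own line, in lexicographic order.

outcome vector order: (thr0.a,thr1.a,thr1.b)
|TSO outcomes| = 5

thr0.a=0 thr1.a=0 thr1.b=0
thr0.a=0 thr1.a=0 thr1.b=1
thr0.a=0 thr1.a=1 thr1.b=1
thr0.a=2 thr1.a=0 thr1.b=0
thr0.a=2 thr1.a=0 thr1.b=1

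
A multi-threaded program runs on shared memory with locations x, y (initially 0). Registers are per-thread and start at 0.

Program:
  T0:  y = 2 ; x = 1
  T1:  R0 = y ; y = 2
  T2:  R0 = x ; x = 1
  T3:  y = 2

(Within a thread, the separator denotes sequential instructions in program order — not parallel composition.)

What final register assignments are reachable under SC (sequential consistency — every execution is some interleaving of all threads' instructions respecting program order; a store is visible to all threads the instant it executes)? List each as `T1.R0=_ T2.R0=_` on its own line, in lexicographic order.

T1.R0=0 T2.R0=0
T1.R0=0 T2.R0=1
T1.R0=2 T2.R0=0
T1.R0=2 T2.R0=1

outcome vector order: (T1.R0,T2.R0)
|SC outcomes| = 4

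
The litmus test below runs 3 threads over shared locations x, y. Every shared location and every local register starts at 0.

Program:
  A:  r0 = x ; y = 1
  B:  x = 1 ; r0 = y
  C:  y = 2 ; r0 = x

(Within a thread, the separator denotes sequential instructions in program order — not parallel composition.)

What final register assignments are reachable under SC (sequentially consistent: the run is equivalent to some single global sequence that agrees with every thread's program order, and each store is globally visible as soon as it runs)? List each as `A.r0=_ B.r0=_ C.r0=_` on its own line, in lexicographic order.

A.r0=0 B.r0=0 C.r0=1
A.r0=0 B.r0=1 C.r0=0
A.r0=0 B.r0=1 C.r0=1
A.r0=0 B.r0=2 C.r0=0
A.r0=0 B.r0=2 C.r0=1
A.r0=1 B.r0=0 C.r0=1
A.r0=1 B.r0=1 C.r0=0
A.r0=1 B.r0=1 C.r0=1
A.r0=1 B.r0=2 C.r0=0
A.r0=1 B.r0=2 C.r0=1

outcome vector order: (A.r0,B.r0,C.r0)
|SC outcomes| = 10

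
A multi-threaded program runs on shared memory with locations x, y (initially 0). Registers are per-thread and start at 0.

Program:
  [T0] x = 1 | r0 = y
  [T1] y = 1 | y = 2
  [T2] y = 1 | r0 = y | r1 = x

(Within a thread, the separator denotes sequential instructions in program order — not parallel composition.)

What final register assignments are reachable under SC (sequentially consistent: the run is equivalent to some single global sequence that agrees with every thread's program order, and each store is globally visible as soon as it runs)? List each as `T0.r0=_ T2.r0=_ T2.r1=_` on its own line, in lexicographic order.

T0.r0=0 T2.r0=1 T2.r1=1
T0.r0=0 T2.r0=2 T2.r1=1
T0.r0=1 T2.r0=1 T2.r1=0
T0.r0=1 T2.r0=1 T2.r1=1
T0.r0=1 T2.r0=2 T2.r1=1
T0.r0=2 T2.r0=1 T2.r1=0
T0.r0=2 T2.r0=1 T2.r1=1
T0.r0=2 T2.r0=2 T2.r1=0
T0.r0=2 T2.r0=2 T2.r1=1

outcome vector order: (T0.r0,T2.r0,T2.r1)
|SC outcomes| = 9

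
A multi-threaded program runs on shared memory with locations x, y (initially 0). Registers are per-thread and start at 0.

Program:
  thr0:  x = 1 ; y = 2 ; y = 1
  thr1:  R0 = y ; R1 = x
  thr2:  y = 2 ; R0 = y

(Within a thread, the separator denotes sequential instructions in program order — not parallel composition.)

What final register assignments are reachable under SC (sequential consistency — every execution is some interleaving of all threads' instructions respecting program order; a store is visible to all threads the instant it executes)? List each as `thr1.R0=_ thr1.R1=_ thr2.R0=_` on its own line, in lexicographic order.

outcome vector order: (thr1.R0,thr1.R1,thr2.R0)
|SC outcomes| = 10

thr1.R0=0 thr1.R1=0 thr2.R0=1
thr1.R0=0 thr1.R1=0 thr2.R0=2
thr1.R0=0 thr1.R1=1 thr2.R0=1
thr1.R0=0 thr1.R1=1 thr2.R0=2
thr1.R0=1 thr1.R1=1 thr2.R0=1
thr1.R0=1 thr1.R1=1 thr2.R0=2
thr1.R0=2 thr1.R1=0 thr2.R0=1
thr1.R0=2 thr1.R1=0 thr2.R0=2
thr1.R0=2 thr1.R1=1 thr2.R0=1
thr1.R0=2 thr1.R1=1 thr2.R0=2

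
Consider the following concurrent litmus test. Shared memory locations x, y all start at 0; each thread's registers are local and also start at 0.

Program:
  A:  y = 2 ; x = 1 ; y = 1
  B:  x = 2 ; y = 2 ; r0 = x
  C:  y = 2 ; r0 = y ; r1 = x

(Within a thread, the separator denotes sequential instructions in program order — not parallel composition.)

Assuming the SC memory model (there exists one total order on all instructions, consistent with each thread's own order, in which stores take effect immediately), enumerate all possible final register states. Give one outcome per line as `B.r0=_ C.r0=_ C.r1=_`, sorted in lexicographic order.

outcome vector order: (B.r0,C.r0,C.r1)
|SC outcomes| = 9

B.r0=1 C.r0=1 C.r1=1
B.r0=1 C.r0=2 C.r1=0
B.r0=1 C.r0=2 C.r1=1
B.r0=1 C.r0=2 C.r1=2
B.r0=2 C.r0=1 C.r1=1
B.r0=2 C.r0=1 C.r1=2
B.r0=2 C.r0=2 C.r1=0
B.r0=2 C.r0=2 C.r1=1
B.r0=2 C.r0=2 C.r1=2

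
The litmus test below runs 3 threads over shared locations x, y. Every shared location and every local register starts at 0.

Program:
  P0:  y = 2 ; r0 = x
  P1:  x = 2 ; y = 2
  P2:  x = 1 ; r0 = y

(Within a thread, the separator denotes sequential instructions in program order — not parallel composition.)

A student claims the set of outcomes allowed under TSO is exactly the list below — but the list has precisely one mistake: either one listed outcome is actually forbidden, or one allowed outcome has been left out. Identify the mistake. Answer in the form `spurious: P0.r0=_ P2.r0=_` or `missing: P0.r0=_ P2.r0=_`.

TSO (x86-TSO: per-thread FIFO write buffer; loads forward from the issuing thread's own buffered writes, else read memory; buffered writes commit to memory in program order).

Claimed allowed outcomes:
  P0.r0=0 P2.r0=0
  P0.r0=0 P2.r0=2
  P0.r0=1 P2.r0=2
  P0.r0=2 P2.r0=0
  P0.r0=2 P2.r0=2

outcome vector order: (P0.r0,P2.r0)
TSO: 6 outcomes — {<0 0>; <0 2>; <1 0>; <1 2>; <2 0>; <2 2>}
TSO∖claimed = {<1 0>}

missing: P0.r0=1 P2.r0=0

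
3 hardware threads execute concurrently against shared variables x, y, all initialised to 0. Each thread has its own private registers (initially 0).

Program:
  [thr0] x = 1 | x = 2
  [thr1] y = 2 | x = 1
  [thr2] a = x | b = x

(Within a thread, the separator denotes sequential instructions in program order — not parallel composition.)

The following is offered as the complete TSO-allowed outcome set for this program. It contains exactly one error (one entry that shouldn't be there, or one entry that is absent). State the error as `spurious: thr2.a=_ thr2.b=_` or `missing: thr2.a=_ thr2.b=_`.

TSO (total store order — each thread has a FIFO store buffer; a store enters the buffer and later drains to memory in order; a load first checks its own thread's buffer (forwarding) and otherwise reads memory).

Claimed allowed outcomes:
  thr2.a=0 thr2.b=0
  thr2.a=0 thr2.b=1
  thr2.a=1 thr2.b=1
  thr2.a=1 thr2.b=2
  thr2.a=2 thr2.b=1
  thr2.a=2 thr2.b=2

outcome vector order: (thr2.a,thr2.b)
TSO (7): <0 0> <0 1> <0 2> <1 1> <1 2> <2 1> <2 2>
TSO∖claimed = {<0 2>}

missing: thr2.a=0 thr2.b=2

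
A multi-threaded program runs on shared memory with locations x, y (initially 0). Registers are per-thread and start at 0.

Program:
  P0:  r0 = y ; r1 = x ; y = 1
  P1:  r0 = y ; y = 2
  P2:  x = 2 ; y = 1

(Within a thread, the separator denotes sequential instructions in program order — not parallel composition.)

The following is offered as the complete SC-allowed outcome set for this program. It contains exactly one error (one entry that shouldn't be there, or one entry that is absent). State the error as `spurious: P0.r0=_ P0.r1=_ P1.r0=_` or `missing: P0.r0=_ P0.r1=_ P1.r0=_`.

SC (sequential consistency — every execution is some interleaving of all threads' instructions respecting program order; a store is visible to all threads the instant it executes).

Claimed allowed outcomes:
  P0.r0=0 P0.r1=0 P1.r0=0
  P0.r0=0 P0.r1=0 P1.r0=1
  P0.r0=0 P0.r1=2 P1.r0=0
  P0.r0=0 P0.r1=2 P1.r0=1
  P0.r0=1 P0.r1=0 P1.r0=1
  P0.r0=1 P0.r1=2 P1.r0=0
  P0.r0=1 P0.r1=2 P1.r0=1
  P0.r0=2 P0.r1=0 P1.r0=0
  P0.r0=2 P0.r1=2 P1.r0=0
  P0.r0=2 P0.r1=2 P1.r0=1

outcome vector order: (P0.r0,P0.r1,P1.r0)
SC (9): <0 0 0> <0 0 1> <0 2 0> <0 2 1> <1 2 0> <1 2 1> <2 0 0> <2 2 0> <2 2 1>
claimed∖SC = {<1 0 1>}

spurious: P0.r0=1 P0.r1=0 P1.r0=1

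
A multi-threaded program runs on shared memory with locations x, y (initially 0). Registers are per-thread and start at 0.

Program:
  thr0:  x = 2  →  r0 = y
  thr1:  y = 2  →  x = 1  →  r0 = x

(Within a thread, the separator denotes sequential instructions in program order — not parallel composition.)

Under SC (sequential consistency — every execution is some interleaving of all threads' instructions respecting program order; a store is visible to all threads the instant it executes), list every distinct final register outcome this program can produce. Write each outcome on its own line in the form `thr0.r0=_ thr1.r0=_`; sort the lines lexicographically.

outcome vector order: (thr0.r0,thr1.r0)
|SC outcomes| = 3

thr0.r0=0 thr1.r0=1
thr0.r0=2 thr1.r0=1
thr0.r0=2 thr1.r0=2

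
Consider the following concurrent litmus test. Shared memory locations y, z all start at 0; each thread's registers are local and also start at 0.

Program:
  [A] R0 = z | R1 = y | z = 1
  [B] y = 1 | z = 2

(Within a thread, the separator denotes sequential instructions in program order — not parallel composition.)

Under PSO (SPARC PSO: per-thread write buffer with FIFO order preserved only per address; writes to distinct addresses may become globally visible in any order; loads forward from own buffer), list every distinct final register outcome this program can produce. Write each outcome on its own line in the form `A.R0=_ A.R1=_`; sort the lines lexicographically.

A.R0=0 A.R1=0
A.R0=0 A.R1=1
A.R0=2 A.R1=0
A.R0=2 A.R1=1

outcome vector order: (A.R0,A.R1)
|PSO outcomes| = 4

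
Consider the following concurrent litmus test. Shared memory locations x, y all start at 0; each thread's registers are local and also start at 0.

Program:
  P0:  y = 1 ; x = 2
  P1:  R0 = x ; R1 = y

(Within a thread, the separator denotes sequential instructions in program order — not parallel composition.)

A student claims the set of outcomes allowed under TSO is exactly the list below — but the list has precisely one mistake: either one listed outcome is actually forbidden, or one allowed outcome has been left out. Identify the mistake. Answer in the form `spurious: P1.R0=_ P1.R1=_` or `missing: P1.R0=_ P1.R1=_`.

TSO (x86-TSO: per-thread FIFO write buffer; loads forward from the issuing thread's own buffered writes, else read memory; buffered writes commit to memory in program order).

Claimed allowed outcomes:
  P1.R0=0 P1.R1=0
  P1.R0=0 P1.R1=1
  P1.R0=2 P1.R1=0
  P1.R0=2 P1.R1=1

outcome vector order: (P1.R0,P1.R1)
TSO (3): 00; 01; 21
claimed∖TSO = {20}

spurious: P1.R0=2 P1.R1=0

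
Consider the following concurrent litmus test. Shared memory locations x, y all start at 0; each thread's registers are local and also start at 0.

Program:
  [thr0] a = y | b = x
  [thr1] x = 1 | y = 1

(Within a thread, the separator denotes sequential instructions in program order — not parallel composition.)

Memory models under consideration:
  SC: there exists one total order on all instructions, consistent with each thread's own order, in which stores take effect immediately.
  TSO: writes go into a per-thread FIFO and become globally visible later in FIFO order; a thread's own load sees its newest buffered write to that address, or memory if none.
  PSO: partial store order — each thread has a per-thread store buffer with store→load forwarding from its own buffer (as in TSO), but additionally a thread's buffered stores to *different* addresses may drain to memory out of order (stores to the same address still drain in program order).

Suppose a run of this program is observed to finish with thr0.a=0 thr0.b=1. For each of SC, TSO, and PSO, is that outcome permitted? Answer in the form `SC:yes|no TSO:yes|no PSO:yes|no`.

SC:yes TSO:yes PSO:yes

outcome vector order: (thr0.a,thr0.b)
under SC → <0 0>; <0 1>; <1 1>
under TSO → <0 0>; <0 1>; <1 1>
under PSO → <0 0>; <0 1>; <1 0>; <1 1>
target <0 1> ∈ {SC,TSO,PSO}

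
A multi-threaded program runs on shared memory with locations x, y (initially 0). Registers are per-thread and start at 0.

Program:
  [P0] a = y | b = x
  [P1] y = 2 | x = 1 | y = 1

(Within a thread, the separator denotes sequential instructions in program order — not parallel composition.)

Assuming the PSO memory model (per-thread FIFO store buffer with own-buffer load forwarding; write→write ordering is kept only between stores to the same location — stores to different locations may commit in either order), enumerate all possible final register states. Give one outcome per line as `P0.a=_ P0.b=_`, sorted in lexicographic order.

P0.a=0 P0.b=0
P0.a=0 P0.b=1
P0.a=1 P0.b=0
P0.a=1 P0.b=1
P0.a=2 P0.b=0
P0.a=2 P0.b=1

outcome vector order: (P0.a,P0.b)
|PSO outcomes| = 6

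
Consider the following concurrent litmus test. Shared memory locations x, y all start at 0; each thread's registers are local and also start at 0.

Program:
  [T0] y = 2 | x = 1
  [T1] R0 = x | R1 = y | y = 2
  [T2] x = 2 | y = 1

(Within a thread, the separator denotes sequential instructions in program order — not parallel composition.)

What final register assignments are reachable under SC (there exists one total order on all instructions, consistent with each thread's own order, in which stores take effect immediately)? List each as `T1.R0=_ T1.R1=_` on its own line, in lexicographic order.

T1.R0=0 T1.R1=0
T1.R0=0 T1.R1=1
T1.R0=0 T1.R1=2
T1.R0=1 T1.R1=1
T1.R0=1 T1.R1=2
T1.R0=2 T1.R1=0
T1.R0=2 T1.R1=1
T1.R0=2 T1.R1=2

outcome vector order: (T1.R0,T1.R1)
|SC outcomes| = 8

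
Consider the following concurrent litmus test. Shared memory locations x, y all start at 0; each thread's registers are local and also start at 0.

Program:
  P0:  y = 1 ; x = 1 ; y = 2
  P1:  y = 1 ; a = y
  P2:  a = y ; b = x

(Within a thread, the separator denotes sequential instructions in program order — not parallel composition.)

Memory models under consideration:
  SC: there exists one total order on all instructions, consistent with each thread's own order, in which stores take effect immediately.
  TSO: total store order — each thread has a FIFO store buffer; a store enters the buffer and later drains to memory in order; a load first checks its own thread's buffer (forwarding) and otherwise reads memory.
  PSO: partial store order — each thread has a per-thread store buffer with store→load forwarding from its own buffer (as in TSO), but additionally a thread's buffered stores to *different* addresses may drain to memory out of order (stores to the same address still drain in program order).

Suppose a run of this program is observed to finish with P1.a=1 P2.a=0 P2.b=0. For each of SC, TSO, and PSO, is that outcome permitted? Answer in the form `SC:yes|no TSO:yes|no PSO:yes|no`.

SC:yes TSO:yes PSO:yes

outcome vector order: (P1.a,P2.a,P2.b)
SC: 10 outcomes — {<1 0 0>; <1 0 1>; <1 1 0>; <1 1 1>; <1 2 1>; <2 0 0>; <2 0 1>; <2 1 0>; <2 1 1>; <2 2 1>}
TSO: 10 outcomes — {<1 0 0>; <1 0 1>; <1 1 0>; <1 1 1>; <1 2 1>; <2 0 0>; <2 0 1>; <2 1 0>; <2 1 1>; <2 2 1>}
PSO: 12 outcomes — {<1 0 0>; <1 0 1>; <1 1 0>; <1 1 1>; <1 2 0>; <1 2 1>; <2 0 0>; <2 0 1>; <2 1 0>; <2 1 1>; <2 2 0>; <2 2 1>}
target <1 0 0> ∈ {SC,TSO,PSO}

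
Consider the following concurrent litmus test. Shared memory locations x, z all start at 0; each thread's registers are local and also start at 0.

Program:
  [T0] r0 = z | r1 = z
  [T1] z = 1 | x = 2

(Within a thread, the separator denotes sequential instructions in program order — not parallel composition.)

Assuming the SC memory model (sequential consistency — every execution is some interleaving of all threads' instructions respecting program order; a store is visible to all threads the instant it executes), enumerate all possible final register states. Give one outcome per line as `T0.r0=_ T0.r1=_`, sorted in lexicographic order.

outcome vector order: (T0.r0,T0.r1)
|SC outcomes| = 3

T0.r0=0 T0.r1=0
T0.r0=0 T0.r1=1
T0.r0=1 T0.r1=1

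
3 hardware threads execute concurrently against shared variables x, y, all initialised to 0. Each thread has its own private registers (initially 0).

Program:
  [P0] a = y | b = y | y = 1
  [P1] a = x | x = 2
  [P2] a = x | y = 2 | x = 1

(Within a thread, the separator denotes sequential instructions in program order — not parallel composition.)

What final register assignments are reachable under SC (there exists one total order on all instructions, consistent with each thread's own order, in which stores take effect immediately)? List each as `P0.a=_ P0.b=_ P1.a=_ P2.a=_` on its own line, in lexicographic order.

P0.a=0 P0.b=0 P1.a=0 P2.a=0
P0.a=0 P0.b=0 P1.a=0 P2.a=2
P0.a=0 P0.b=0 P1.a=1 P2.a=0
P0.a=0 P0.b=2 P1.a=0 P2.a=0
P0.a=0 P0.b=2 P1.a=0 P2.a=2
P0.a=0 P0.b=2 P1.a=1 P2.a=0
P0.a=2 P0.b=2 P1.a=0 P2.a=0
P0.a=2 P0.b=2 P1.a=0 P2.a=2
P0.a=2 P0.b=2 P1.a=1 P2.a=0

outcome vector order: (P0.a,P0.b,P1.a,P2.a)
|SC outcomes| = 9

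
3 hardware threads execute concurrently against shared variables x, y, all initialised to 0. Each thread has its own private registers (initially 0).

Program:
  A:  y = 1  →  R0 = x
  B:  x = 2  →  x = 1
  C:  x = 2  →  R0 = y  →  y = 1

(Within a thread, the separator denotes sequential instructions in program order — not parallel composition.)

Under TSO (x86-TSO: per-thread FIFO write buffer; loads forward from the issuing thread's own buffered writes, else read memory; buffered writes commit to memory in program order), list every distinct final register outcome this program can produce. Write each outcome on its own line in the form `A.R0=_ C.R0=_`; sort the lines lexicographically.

A.R0=0 C.R0=0
A.R0=0 C.R0=1
A.R0=1 C.R0=0
A.R0=1 C.R0=1
A.R0=2 C.R0=0
A.R0=2 C.R0=1

outcome vector order: (A.R0,C.R0)
|TSO outcomes| = 6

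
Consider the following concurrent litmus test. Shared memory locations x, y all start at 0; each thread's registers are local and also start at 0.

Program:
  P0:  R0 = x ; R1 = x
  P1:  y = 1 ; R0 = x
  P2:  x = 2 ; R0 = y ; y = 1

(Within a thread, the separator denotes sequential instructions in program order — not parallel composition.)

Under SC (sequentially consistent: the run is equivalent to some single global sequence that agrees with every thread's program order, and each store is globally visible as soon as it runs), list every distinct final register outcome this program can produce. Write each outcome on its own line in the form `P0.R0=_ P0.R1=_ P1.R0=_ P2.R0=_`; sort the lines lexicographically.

outcome vector order: (P0.R0,P0.R1,P1.R0,P2.R0)
|SC outcomes| = 9

P0.R0=0 P0.R1=0 P1.R0=0 P2.R0=1
P0.R0=0 P0.R1=0 P1.R0=2 P2.R0=0
P0.R0=0 P0.R1=0 P1.R0=2 P2.R0=1
P0.R0=0 P0.R1=2 P1.R0=0 P2.R0=1
P0.R0=0 P0.R1=2 P1.R0=2 P2.R0=0
P0.R0=0 P0.R1=2 P1.R0=2 P2.R0=1
P0.R0=2 P0.R1=2 P1.R0=0 P2.R0=1
P0.R0=2 P0.R1=2 P1.R0=2 P2.R0=0
P0.R0=2 P0.R1=2 P1.R0=2 P2.R0=1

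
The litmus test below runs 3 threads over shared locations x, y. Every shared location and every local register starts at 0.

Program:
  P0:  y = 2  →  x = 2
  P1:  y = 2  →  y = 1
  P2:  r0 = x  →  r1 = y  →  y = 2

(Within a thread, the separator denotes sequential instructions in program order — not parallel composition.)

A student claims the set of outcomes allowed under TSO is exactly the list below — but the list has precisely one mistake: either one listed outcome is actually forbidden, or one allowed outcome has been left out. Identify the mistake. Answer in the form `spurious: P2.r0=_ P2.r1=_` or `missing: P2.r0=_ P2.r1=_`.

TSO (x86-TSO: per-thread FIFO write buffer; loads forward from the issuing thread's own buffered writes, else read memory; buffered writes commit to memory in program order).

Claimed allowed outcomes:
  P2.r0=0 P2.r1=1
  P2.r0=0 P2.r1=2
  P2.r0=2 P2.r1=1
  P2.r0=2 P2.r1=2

missing: P2.r0=0 P2.r1=0

outcome vector order: (P2.r0,P2.r1)
under TSO → 0/0; 0/1; 0/2; 2/1; 2/2
TSO∖claimed = {0/0}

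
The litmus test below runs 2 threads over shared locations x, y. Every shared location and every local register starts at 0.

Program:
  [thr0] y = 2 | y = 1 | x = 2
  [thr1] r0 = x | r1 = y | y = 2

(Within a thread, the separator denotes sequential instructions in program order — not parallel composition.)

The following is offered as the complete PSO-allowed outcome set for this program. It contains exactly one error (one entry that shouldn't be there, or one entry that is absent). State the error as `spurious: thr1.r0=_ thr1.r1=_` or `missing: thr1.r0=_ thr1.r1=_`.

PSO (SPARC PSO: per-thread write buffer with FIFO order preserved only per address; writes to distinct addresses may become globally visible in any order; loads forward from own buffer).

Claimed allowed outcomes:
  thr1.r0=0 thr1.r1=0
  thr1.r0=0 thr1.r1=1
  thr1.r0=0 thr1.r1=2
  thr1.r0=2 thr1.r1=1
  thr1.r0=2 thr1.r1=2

missing: thr1.r0=2 thr1.r1=0

outcome vector order: (thr1.r0,thr1.r1)
under PSO → (0,0); (0,1); (0,2); (2,0); (2,1); (2,2)
PSO∖claimed = {(2,0)}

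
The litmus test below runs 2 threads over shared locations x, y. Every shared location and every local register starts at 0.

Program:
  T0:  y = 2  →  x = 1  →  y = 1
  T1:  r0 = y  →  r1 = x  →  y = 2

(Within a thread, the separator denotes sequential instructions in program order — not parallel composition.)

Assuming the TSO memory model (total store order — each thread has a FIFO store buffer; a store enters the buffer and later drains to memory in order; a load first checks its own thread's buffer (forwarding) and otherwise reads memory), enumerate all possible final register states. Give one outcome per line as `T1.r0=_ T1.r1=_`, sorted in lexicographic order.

T1.r0=0 T1.r1=0
T1.r0=0 T1.r1=1
T1.r0=1 T1.r1=1
T1.r0=2 T1.r1=0
T1.r0=2 T1.r1=1

outcome vector order: (T1.r0,T1.r1)
|TSO outcomes| = 5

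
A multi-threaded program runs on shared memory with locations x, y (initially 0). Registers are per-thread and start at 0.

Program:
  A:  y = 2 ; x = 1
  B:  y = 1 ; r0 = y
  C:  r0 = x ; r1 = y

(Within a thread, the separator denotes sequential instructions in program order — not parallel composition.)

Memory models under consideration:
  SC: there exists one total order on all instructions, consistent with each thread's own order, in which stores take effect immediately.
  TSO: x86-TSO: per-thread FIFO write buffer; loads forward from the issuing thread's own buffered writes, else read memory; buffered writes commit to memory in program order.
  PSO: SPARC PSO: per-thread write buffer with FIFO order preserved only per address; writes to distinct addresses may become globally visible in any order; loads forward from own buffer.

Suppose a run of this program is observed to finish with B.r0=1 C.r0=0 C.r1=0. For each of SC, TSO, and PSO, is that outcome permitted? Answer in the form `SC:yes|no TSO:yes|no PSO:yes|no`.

SC:yes TSO:yes PSO:yes

outcome vector order: (B.r0,C.r0,C.r1)
[SC] allowed = {100 101 102 111 112 200 201 202 212}
[TSO] allowed = {100 101 102 111 112 200 201 202 212}
[PSO] allowed = {100 101 102 110 111 112 200 201 202 210 211 212}
target 100 ∈ {SC,TSO,PSO}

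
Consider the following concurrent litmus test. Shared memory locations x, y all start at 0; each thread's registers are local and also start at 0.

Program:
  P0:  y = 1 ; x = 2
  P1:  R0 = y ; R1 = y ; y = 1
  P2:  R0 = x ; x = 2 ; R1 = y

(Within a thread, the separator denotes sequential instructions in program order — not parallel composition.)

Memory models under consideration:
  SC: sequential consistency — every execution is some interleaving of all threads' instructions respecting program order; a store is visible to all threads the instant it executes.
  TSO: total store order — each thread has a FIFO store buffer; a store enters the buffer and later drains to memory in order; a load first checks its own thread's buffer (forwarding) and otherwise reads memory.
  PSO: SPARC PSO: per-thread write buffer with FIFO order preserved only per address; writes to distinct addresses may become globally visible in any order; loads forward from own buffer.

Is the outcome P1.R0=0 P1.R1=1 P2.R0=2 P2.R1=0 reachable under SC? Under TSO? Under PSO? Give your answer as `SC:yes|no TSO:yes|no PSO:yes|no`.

outcome vector order: (P1.R0,P1.R1,P2.R0,P2.R1)
under SC → <0 0 0 0>; <0 0 0 1>; <0 0 2 1>; <0 1 0 0>; <0 1 0 1>; <0 1 2 1>; <1 1 0 0>; <1 1 0 1>; <1 1 2 1>
under TSO → <0 0 0 0>; <0 0 0 1>; <0 0 2 1>; <0 1 0 0>; <0 1 0 1>; <0 1 2 1>; <1 1 0 0>; <1 1 0 1>; <1 1 2 1>
under PSO → <0 0 0 0>; <0 0 0 1>; <0 0 2 0>; <0 0 2 1>; <0 1 0 0>; <0 1 0 1>; <0 1 2 0>; <0 1 2 1>; <1 1 0 0>; <1 1 0 1>; <1 1 2 0>; <1 1 2 1>
target <0 1 2 0> ∈ {PSO}

SC:no TSO:no PSO:yes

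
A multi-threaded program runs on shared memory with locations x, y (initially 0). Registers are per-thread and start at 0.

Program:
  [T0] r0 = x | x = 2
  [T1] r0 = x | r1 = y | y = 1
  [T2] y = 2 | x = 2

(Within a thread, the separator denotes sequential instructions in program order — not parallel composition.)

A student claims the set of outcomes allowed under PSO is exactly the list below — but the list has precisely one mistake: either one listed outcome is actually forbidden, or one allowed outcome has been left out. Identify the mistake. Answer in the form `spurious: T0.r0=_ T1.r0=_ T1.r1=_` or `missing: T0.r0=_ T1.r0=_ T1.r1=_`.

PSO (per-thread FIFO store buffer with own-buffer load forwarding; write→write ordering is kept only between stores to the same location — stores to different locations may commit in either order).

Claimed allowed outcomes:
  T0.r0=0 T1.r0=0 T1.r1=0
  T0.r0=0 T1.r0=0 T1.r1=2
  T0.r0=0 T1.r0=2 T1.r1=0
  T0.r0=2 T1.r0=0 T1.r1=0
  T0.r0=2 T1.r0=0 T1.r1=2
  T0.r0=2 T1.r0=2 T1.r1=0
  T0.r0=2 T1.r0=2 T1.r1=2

outcome vector order: (T0.r0,T1.r0,T1.r1)
PSO (8): 000 002 020 022 200 202 220 222
PSO∖claimed = {022}

missing: T0.r0=0 T1.r0=2 T1.r1=2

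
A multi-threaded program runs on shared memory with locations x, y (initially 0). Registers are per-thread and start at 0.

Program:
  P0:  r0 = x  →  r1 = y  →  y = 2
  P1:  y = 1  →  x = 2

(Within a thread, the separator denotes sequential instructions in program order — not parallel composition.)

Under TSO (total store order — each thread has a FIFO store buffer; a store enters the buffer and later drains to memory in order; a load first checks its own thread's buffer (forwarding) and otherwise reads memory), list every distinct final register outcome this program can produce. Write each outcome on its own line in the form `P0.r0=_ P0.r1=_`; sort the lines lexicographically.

outcome vector order: (P0.r0,P0.r1)
|TSO outcomes| = 3

P0.r0=0 P0.r1=0
P0.r0=0 P0.r1=1
P0.r0=2 P0.r1=1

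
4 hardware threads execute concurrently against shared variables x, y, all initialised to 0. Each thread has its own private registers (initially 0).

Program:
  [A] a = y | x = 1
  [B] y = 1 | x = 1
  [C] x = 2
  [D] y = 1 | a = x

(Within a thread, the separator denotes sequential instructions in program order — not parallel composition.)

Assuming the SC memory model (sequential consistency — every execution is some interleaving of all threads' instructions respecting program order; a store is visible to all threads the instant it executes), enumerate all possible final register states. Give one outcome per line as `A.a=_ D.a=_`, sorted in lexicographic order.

A.a=0 D.a=0
A.a=0 D.a=1
A.a=0 D.a=2
A.a=1 D.a=0
A.a=1 D.a=1
A.a=1 D.a=2

outcome vector order: (A.a,D.a)
|SC outcomes| = 6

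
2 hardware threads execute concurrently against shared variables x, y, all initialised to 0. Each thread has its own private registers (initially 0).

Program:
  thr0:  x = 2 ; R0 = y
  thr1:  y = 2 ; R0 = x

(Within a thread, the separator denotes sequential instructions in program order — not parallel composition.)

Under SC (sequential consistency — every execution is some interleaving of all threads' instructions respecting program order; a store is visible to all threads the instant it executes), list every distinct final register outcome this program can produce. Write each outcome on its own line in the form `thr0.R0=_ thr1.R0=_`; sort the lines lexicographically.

outcome vector order: (thr0.R0,thr1.R0)
|SC outcomes| = 3

thr0.R0=0 thr1.R0=2
thr0.R0=2 thr1.R0=0
thr0.R0=2 thr1.R0=2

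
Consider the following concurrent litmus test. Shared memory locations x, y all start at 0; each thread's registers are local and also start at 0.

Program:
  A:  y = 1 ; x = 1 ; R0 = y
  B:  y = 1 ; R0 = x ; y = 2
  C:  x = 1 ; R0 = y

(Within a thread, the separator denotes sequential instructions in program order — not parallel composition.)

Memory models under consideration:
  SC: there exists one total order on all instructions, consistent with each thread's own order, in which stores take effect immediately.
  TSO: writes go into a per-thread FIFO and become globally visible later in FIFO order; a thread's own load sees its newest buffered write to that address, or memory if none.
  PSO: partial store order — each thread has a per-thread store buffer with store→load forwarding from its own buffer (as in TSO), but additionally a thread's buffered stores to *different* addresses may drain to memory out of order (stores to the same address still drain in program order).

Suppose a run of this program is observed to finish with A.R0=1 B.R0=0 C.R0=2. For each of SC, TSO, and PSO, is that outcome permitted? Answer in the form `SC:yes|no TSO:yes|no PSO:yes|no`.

SC:yes TSO:yes PSO:yes

outcome vector order: (A.R0,B.R0,C.R0)
SC: 10 outcomes — {(1,0,1); (1,0,2); (1,1,0); (1,1,1); (1,1,2); (2,0,1); (2,0,2); (2,1,0); (2,1,1); (2,1,2)}
TSO: 12 outcomes — {(1,0,0); (1,0,1); (1,0,2); (1,1,0); (1,1,1); (1,1,2); (2,0,0); (2,0,1); (2,0,2); (2,1,0); (2,1,1); (2,1,2)}
PSO: 12 outcomes — {(1,0,0); (1,0,1); (1,0,2); (1,1,0); (1,1,1); (1,1,2); (2,0,0); (2,0,1); (2,0,2); (2,1,0); (2,1,1); (2,1,2)}
target (1,0,2) ∈ {SC,TSO,PSO}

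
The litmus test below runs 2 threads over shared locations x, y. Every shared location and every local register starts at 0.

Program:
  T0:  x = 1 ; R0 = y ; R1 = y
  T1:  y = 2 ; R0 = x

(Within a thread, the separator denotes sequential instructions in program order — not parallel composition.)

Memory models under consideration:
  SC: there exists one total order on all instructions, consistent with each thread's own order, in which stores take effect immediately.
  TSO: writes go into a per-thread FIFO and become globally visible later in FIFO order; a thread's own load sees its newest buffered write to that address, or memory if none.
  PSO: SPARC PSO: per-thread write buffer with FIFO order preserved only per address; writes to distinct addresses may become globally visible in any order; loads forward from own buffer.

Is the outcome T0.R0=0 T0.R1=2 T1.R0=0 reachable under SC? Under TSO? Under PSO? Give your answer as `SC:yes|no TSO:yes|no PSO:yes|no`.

outcome vector order: (T0.R0,T0.R1,T1.R0)
under SC → (0,0,1) (0,2,1) (2,2,0) (2,2,1)
under TSO → (0,0,0) (0,0,1) (0,2,0) (0,2,1) (2,2,0) (2,2,1)
under PSO → (0,0,0) (0,0,1) (0,2,0) (0,2,1) (2,2,0) (2,2,1)
target (0,2,0) ∈ {TSO,PSO}

SC:no TSO:yes PSO:yes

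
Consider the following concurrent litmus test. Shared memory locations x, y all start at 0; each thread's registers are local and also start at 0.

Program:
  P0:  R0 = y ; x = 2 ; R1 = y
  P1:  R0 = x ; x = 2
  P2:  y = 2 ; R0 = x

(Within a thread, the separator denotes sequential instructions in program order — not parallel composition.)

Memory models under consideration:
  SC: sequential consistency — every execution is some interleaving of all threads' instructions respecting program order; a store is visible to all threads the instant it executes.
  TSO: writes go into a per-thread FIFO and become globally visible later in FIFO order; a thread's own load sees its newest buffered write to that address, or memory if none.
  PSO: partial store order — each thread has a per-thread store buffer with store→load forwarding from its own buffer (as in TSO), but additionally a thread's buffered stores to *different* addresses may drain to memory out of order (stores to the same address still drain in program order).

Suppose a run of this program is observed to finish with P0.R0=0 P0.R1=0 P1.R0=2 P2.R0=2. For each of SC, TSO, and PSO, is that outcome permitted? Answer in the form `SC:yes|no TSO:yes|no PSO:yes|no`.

outcome vector order: (P0.R0,P0.R1,P1.R0,P2.R0)
under SC → <0 0 0 2>; <0 0 2 2>; <0 2 0 0>; <0 2 0 2>; <0 2 2 0>; <0 2 2 2>; <2 2 0 0>; <2 2 0 2>; <2 2 2 0>; <2 2 2 2>
under TSO → <0 0 0 0>; <0 0 0 2>; <0 0 2 0>; <0 0 2 2>; <0 2 0 0>; <0 2 0 2>; <0 2 2 0>; <0 2 2 2>; <2 2 0 0>; <2 2 0 2>; <2 2 2 0>; <2 2 2 2>
under PSO → <0 0 0 0>; <0 0 0 2>; <0 0 2 0>; <0 0 2 2>; <0 2 0 0>; <0 2 0 2>; <0 2 2 0>; <0 2 2 2>; <2 2 0 0>; <2 2 0 2>; <2 2 2 0>; <2 2 2 2>
target <0 0 2 2> ∈ {SC,TSO,PSO}

SC:yes TSO:yes PSO:yes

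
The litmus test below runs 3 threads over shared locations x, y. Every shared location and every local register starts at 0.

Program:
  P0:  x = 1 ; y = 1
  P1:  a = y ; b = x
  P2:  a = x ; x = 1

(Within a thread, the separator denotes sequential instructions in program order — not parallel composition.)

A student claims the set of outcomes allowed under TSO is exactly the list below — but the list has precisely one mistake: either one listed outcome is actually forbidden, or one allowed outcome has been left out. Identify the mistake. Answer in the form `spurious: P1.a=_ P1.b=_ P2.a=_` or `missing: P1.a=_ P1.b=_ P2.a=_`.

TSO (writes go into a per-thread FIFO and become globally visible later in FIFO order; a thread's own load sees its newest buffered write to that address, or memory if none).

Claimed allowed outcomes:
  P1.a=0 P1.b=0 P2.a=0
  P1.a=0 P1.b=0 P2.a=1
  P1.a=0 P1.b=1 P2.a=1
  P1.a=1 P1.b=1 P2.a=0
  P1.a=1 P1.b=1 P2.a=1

missing: P1.a=0 P1.b=1 P2.a=0

outcome vector order: (P1.a,P1.b,P2.a)
under TSO → 0/0/0 0/0/1 0/1/0 0/1/1 1/1/0 1/1/1
TSO∖claimed = {0/1/0}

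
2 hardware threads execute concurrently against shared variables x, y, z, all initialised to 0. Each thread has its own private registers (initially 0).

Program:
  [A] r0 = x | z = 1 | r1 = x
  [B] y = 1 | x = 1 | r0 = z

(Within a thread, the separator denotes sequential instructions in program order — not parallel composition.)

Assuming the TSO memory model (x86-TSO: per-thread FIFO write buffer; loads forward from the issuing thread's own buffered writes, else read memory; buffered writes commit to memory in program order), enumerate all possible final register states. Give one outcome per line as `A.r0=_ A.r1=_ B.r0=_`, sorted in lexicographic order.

A.r0=0 A.r1=0 B.r0=0
A.r0=0 A.r1=0 B.r0=1
A.r0=0 A.r1=1 B.r0=0
A.r0=0 A.r1=1 B.r0=1
A.r0=1 A.r1=1 B.r0=0
A.r0=1 A.r1=1 B.r0=1

outcome vector order: (A.r0,A.r1,B.r0)
|TSO outcomes| = 6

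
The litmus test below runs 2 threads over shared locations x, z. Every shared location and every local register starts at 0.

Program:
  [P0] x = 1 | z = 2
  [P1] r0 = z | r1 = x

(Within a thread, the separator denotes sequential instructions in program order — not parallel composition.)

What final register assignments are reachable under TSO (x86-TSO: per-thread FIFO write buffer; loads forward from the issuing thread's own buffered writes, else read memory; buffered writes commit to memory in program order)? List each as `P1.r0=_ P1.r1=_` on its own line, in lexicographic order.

P1.r0=0 P1.r1=0
P1.r0=0 P1.r1=1
P1.r0=2 P1.r1=1

outcome vector order: (P1.r0,P1.r1)
|TSO outcomes| = 3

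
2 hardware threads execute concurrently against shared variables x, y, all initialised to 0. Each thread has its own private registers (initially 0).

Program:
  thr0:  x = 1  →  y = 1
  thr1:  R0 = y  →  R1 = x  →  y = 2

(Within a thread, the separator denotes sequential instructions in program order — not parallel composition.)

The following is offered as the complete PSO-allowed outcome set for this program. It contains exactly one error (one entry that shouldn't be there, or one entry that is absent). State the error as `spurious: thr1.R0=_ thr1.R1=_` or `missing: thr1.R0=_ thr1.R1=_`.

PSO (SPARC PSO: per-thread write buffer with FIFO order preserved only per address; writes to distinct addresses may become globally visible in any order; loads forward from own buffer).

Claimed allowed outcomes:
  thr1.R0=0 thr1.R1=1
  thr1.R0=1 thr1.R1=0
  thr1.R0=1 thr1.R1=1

outcome vector order: (thr1.R0,thr1.R1)
under PSO → 00; 01; 10; 11
PSO∖claimed = {00}

missing: thr1.R0=0 thr1.R1=0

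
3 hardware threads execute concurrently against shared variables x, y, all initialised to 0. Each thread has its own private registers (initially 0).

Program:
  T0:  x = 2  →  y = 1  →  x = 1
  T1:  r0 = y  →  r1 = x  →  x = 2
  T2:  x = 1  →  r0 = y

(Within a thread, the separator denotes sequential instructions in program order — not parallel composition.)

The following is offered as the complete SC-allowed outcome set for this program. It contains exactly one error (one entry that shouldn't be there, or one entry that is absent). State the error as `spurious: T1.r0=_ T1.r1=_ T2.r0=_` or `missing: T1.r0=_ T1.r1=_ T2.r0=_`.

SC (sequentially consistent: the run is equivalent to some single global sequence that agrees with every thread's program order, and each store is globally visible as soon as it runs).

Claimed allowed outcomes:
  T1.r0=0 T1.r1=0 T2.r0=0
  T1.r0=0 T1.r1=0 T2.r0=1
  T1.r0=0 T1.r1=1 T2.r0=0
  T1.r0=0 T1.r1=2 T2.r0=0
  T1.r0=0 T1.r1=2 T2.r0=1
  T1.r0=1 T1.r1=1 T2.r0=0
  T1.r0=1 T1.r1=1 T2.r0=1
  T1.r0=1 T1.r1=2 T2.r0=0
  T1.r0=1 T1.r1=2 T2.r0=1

missing: T1.r0=0 T1.r1=1 T2.r0=1

outcome vector order: (T1.r0,T1.r1,T2.r0)
SC: 10 outcomes — {000 001 010 011 020 021 110 111 120 121}
SC∖claimed = {011}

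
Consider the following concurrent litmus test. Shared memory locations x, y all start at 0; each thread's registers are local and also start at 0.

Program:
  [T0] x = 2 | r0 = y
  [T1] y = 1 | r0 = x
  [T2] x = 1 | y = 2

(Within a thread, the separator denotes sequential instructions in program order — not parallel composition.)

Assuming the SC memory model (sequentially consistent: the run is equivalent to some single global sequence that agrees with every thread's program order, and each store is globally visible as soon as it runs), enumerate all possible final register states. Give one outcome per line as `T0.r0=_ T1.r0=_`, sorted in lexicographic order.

T0.r0=0 T1.r0=1
T0.r0=0 T1.r0=2
T0.r0=1 T1.r0=0
T0.r0=1 T1.r0=1
T0.r0=1 T1.r0=2
T0.r0=2 T1.r0=0
T0.r0=2 T1.r0=1
T0.r0=2 T1.r0=2

outcome vector order: (T0.r0,T1.r0)
|SC outcomes| = 8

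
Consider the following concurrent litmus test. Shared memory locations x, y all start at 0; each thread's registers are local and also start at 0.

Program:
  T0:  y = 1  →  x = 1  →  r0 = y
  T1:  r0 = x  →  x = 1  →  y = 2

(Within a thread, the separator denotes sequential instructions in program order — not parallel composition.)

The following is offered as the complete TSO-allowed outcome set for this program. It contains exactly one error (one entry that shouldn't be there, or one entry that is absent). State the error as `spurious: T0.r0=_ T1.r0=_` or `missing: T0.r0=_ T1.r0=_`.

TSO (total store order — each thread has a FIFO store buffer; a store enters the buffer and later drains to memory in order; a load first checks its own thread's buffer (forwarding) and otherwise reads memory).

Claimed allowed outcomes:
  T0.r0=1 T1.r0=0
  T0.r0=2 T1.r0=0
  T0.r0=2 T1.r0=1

outcome vector order: (T0.r0,T1.r0)
TSO (4): 1/0 1/1 2/0 2/1
TSO∖claimed = {1/1}

missing: T0.r0=1 T1.r0=1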